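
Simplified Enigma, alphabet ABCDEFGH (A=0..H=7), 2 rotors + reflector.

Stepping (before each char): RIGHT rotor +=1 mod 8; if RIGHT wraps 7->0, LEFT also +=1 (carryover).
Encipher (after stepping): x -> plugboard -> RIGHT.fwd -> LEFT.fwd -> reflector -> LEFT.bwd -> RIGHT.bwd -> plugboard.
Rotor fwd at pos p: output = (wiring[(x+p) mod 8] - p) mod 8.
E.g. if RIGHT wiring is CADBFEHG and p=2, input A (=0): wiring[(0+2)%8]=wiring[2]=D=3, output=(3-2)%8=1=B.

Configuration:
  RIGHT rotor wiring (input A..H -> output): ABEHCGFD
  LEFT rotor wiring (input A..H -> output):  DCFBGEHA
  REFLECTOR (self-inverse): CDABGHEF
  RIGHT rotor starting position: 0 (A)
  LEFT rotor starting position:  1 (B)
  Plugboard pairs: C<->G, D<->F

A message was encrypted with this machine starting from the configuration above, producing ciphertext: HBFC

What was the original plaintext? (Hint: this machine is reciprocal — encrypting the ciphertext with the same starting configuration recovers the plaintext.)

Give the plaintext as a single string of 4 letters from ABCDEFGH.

Char 1 ('H'): step: R->1, L=1; H->plug->H->R->H->L->C->refl->A->L'->C->R'->G->plug->C
Char 2 ('B'): step: R->2, L=1; B->plug->B->R->F->L->G->refl->E->L'->B->R'->F->plug->D
Char 3 ('F'): step: R->3, L=1; F->plug->D->R->C->L->A->refl->C->L'->H->R'->B->plug->B
Char 4 ('C'): step: R->4, L=1; C->plug->G->R->A->L->B->refl->D->L'->E->R'->E->plug->E

Answer: CDBE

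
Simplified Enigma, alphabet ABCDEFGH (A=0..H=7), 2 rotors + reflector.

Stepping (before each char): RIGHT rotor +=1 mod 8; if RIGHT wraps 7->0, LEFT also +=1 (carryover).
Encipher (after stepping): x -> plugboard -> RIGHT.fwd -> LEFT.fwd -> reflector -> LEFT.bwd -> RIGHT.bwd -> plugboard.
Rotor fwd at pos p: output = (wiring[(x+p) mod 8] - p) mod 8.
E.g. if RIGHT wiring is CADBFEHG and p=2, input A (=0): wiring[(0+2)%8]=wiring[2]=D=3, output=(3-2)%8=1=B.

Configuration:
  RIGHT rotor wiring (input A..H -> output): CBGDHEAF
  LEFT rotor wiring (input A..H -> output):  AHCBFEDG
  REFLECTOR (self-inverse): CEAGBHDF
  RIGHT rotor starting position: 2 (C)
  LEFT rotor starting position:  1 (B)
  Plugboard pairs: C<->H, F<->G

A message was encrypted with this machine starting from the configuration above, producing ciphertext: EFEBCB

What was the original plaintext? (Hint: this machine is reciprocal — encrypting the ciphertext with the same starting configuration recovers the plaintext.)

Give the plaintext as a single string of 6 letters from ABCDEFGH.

Char 1 ('E'): step: R->3, L=1; E->plug->E->R->C->L->A->refl->C->L'->F->R'->D->plug->D
Char 2 ('F'): step: R->4, L=1; F->plug->G->R->C->L->A->refl->C->L'->F->R'->F->plug->G
Char 3 ('E'): step: R->5, L=1; E->plug->E->R->E->L->D->refl->G->L'->A->R'->C->plug->H
Char 4 ('B'): step: R->6, L=1; B->plug->B->R->H->L->H->refl->F->L'->G->R'->H->plug->C
Char 5 ('C'): step: R->7, L=1; C->plug->H->R->B->L->B->refl->E->L'->D->R'->B->plug->B
Char 6 ('B'): step: R->0, L->2 (L advanced); B->plug->B->R->B->L->H->refl->F->L'->H->R'->E->plug->E

Answer: DGHCBE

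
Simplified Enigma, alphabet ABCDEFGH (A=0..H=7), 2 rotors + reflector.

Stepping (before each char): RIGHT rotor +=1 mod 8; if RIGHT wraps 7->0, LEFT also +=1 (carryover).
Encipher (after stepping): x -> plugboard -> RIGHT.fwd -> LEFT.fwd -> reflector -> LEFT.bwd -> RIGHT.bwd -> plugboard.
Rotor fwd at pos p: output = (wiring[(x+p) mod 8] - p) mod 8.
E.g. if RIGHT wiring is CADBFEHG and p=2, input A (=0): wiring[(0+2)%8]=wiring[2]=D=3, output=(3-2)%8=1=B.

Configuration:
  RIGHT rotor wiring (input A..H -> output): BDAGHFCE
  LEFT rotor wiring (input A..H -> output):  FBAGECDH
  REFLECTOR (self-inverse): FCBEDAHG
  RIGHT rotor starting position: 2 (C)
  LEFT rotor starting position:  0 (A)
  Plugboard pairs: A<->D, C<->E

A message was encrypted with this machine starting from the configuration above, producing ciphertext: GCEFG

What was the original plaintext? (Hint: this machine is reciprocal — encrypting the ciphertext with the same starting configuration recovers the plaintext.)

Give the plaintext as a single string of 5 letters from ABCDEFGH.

Char 1 ('G'): step: R->3, L=0; G->plug->G->R->A->L->F->refl->A->L'->C->R'->C->plug->E
Char 2 ('C'): step: R->4, L=0; C->plug->E->R->F->L->C->refl->B->L'->B->R'->B->plug->B
Char 3 ('E'): step: R->5, L=0; E->plug->C->R->H->L->H->refl->G->L'->D->R'->F->plug->F
Char 4 ('F'): step: R->6, L=0; F->plug->F->R->A->L->F->refl->A->L'->C->R'->E->plug->C
Char 5 ('G'): step: R->7, L=0; G->plug->G->R->G->L->D->refl->E->L'->E->R'->C->plug->E

Answer: EBFCE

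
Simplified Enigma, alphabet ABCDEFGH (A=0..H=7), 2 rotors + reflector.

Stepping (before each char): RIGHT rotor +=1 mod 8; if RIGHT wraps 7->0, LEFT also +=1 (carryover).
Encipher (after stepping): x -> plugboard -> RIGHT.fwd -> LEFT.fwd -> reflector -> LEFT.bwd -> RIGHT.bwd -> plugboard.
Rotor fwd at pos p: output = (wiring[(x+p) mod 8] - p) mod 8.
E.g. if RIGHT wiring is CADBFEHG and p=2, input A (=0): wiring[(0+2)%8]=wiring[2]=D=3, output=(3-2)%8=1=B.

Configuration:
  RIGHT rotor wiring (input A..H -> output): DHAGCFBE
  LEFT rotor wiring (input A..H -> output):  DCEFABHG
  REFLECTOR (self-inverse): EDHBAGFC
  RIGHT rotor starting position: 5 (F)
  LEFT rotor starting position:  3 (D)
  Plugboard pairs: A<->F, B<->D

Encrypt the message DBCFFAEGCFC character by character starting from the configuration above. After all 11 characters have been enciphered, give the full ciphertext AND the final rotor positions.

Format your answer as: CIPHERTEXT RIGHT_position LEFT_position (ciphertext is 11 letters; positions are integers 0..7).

Answer: AHBACBHHBBB 0 5

Derivation:
Char 1 ('D'): step: R->6, L=3; D->plug->B->R->G->L->H->refl->C->L'->A->R'->F->plug->A
Char 2 ('B'): step: R->7, L=3; B->plug->D->R->B->L->F->refl->G->L'->C->R'->H->plug->H
Char 3 ('C'): step: R->0, L->4 (L advanced); C->plug->C->R->A->L->E->refl->A->L'->G->R'->D->plug->B
Char 4 ('F'): step: R->1, L=4; F->plug->A->R->G->L->A->refl->E->L'->A->R'->F->plug->A
Char 5 ('F'): step: R->2, L=4; F->plug->A->R->G->L->A->refl->E->L'->A->R'->C->plug->C
Char 6 ('A'): step: R->3, L=4; A->plug->F->R->A->L->E->refl->A->L'->G->R'->D->plug->B
Char 7 ('E'): step: R->4, L=4; E->plug->E->R->H->L->B->refl->D->L'->C->R'->H->plug->H
Char 8 ('G'): step: R->5, L=4; G->plug->G->R->B->L->F->refl->G->L'->F->R'->H->plug->H
Char 9 ('C'): step: R->6, L=4; C->plug->C->R->F->L->G->refl->F->L'->B->R'->D->plug->B
Char 10 ('F'): step: R->7, L=4; F->plug->A->R->F->L->G->refl->F->L'->B->R'->D->plug->B
Char 11 ('C'): step: R->0, L->5 (L advanced); C->plug->C->R->A->L->E->refl->A->L'->G->R'->D->plug->B
Final: ciphertext=AHBACBHHBBB, RIGHT=0, LEFT=5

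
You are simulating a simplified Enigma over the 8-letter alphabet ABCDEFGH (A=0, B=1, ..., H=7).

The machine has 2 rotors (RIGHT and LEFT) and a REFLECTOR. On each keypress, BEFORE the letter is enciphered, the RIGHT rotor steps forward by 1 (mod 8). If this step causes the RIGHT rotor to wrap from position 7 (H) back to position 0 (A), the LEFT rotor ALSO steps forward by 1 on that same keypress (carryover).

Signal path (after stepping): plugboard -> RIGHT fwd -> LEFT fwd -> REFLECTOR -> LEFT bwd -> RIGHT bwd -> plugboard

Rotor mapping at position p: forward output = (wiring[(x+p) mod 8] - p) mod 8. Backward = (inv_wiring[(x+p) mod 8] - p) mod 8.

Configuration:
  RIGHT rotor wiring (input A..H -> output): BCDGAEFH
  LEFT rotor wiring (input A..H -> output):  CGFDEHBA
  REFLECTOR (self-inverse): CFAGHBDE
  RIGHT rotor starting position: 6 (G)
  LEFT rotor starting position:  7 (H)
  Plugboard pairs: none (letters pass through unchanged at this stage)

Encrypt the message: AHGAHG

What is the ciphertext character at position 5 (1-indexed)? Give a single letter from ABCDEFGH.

Char 1 ('A'): step: R->7, L=7; A->plug->A->R->A->L->B->refl->F->L'->F->R'->G->plug->G
Char 2 ('H'): step: R->0, L->0 (L advanced); H->plug->H->R->H->L->A->refl->C->L'->A->R'->E->plug->E
Char 3 ('G'): step: R->1, L=0; G->plug->G->R->G->L->B->refl->F->L'->C->R'->B->plug->B
Char 4 ('A'): step: R->2, L=0; A->plug->A->R->B->L->G->refl->D->L'->D->R'->E->plug->E
Char 5 ('H'): step: R->3, L=0; H->plug->H->R->A->L->C->refl->A->L'->H->R'->G->plug->G

G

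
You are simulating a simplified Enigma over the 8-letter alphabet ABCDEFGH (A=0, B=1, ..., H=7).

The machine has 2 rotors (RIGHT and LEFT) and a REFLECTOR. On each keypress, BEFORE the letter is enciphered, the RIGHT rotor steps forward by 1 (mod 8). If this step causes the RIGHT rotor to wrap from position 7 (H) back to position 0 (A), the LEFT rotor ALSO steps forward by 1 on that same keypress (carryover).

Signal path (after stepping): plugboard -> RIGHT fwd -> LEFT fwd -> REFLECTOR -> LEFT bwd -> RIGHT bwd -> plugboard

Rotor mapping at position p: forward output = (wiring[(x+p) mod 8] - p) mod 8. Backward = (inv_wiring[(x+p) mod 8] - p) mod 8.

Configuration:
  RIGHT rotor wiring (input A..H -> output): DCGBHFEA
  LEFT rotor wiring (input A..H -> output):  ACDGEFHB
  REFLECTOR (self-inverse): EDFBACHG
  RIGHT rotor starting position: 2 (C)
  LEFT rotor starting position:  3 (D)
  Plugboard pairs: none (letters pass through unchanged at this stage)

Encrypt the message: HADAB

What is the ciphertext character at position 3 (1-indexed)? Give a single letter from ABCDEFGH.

Char 1 ('H'): step: R->3, L=3; H->plug->H->R->D->L->E->refl->A->L'->H->R'->G->plug->G
Char 2 ('A'): step: R->4, L=3; A->plug->A->R->D->L->E->refl->A->L'->H->R'->E->plug->E
Char 3 ('D'): step: R->5, L=3; D->plug->D->R->G->L->H->refl->G->L'->E->R'->G->plug->G

G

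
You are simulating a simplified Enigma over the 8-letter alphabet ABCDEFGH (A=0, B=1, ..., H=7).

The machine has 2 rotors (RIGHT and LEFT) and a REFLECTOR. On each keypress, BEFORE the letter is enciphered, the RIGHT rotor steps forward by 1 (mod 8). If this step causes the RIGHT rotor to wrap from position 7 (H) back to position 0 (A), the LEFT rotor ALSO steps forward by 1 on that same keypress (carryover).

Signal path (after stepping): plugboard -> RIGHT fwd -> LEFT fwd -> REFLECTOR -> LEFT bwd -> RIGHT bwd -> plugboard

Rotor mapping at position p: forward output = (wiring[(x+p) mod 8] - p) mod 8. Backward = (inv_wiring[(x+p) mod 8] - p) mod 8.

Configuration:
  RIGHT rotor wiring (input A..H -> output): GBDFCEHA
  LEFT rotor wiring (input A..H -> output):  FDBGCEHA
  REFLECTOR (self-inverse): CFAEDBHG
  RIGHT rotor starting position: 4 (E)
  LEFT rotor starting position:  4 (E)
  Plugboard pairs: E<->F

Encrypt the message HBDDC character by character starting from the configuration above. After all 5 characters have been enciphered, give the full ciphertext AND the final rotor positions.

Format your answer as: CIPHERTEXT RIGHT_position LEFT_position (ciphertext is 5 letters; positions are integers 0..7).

Char 1 ('H'): step: R->5, L=4; H->plug->H->R->F->L->H->refl->G->L'->A->R'->G->plug->G
Char 2 ('B'): step: R->6, L=4; B->plug->B->R->C->L->D->refl->E->L'->D->R'->D->plug->D
Char 3 ('D'): step: R->7, L=4; D->plug->D->R->E->L->B->refl->F->L'->G->R'->E->plug->F
Char 4 ('D'): step: R->0, L->5 (L advanced); D->plug->D->R->F->L->E->refl->D->L'->C->R'->E->plug->F
Char 5 ('C'): step: R->1, L=5; C->plug->C->R->E->L->G->refl->H->L'->A->R'->A->plug->A
Final: ciphertext=GDFFA, RIGHT=1, LEFT=5

Answer: GDFFA 1 5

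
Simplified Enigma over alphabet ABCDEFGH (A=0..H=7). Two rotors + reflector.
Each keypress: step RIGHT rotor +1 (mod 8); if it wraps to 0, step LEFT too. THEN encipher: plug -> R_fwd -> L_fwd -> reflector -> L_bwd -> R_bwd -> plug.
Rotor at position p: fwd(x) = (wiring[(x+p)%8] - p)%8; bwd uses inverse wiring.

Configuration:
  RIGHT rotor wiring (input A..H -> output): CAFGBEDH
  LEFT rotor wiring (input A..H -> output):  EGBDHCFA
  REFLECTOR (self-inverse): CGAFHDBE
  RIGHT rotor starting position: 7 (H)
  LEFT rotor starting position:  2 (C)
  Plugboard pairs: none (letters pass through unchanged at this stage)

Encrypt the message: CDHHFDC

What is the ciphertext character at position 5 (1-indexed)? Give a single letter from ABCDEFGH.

Char 1 ('C'): step: R->0, L->3 (L advanced); C->plug->C->R->F->L->B->refl->G->L'->H->R'->H->plug->H
Char 2 ('D'): step: R->1, L=3; D->plug->D->R->A->L->A->refl->C->L'->D->R'->E->plug->E
Char 3 ('H'): step: R->2, L=3; H->plug->H->R->G->L->D->refl->F->L'->E->R'->B->plug->B
Char 4 ('H'): step: R->3, L=3; H->plug->H->R->C->L->H->refl->E->L'->B->R'->C->plug->C
Char 5 ('F'): step: R->4, L=3; F->plug->F->R->E->L->F->refl->D->L'->G->R'->E->plug->E

E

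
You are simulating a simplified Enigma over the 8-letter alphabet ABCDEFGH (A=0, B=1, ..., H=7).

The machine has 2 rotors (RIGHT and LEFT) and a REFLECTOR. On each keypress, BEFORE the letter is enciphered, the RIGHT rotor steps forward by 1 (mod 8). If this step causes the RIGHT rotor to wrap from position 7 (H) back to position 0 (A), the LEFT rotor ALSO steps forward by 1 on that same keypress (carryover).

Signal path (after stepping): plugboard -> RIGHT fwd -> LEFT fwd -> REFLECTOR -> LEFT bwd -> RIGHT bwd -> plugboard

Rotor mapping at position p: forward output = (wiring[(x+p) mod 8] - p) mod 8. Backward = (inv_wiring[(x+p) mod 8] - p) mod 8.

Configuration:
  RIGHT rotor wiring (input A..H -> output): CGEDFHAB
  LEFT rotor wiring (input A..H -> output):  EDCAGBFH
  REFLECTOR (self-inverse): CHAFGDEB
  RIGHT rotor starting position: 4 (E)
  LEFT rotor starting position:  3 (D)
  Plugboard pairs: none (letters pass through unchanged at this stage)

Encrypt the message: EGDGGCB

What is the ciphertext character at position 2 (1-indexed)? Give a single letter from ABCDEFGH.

Char 1 ('E'): step: R->5, L=3; E->plug->E->R->B->L->D->refl->F->L'->A->R'->H->plug->H
Char 2 ('G'): step: R->6, L=3; G->plug->G->R->H->L->H->refl->B->L'->F->R'->F->plug->F

F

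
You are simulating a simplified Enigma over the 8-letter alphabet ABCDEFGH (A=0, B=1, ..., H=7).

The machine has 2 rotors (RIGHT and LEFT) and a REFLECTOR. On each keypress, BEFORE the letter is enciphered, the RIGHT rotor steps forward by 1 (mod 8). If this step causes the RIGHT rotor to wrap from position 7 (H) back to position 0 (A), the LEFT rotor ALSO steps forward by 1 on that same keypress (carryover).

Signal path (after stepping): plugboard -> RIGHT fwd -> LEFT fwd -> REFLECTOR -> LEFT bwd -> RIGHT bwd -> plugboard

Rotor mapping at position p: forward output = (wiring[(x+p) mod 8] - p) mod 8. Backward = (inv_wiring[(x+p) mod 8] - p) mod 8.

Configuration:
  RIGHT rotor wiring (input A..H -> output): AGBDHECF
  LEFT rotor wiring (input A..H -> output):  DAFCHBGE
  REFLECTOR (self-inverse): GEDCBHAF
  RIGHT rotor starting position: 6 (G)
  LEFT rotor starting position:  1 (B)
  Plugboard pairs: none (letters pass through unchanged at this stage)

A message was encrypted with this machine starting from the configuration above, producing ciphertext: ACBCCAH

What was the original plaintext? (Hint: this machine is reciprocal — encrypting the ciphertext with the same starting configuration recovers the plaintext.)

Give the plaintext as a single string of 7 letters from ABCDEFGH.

Char 1 ('A'): step: R->7, L=1; A->plug->A->R->G->L->D->refl->C->L'->H->R'->C->plug->C
Char 2 ('C'): step: R->0, L->2 (L advanced); C->plug->C->R->B->L->A->refl->G->L'->H->R'->E->plug->E
Char 3 ('B'): step: R->1, L=2; B->plug->B->R->A->L->D->refl->C->L'->F->R'->A->plug->A
Char 4 ('C'): step: R->2, L=2; C->plug->C->R->F->L->C->refl->D->L'->A->R'->E->plug->E
Char 5 ('C'): step: R->3, L=2; C->plug->C->R->B->L->A->refl->G->L'->H->R'->D->plug->D
Char 6 ('A'): step: R->4, L=2; A->plug->A->R->D->L->H->refl->F->L'->C->R'->F->plug->F
Char 7 ('H'): step: R->5, L=2; H->plug->H->R->C->L->F->refl->H->L'->D->R'->D->plug->D

Answer: CEAEDFD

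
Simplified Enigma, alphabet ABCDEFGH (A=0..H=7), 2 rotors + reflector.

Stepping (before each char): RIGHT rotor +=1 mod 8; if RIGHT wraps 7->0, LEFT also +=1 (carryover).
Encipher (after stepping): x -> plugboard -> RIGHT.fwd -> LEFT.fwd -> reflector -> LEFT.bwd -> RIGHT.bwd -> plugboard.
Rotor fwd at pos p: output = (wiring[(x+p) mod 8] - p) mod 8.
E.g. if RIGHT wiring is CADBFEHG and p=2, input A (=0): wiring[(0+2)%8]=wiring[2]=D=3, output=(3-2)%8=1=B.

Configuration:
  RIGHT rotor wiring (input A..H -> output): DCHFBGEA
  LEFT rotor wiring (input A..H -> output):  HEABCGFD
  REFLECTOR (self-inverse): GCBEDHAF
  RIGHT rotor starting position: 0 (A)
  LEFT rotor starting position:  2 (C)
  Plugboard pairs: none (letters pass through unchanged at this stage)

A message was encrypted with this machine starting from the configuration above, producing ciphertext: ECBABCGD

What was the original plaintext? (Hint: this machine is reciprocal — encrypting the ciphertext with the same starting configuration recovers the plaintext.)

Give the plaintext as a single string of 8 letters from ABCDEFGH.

Answer: GADEEFHB

Derivation:
Char 1 ('E'): step: R->1, L=2; E->plug->E->R->F->L->B->refl->C->L'->H->R'->G->plug->G
Char 2 ('C'): step: R->2, L=2; C->plug->C->R->H->L->C->refl->B->L'->F->R'->A->plug->A
Char 3 ('B'): step: R->3, L=2; B->plug->B->R->G->L->F->refl->H->L'->B->R'->D->plug->D
Char 4 ('A'): step: R->4, L=2; A->plug->A->R->F->L->B->refl->C->L'->H->R'->E->plug->E
Char 5 ('B'): step: R->5, L=2; B->plug->B->R->H->L->C->refl->B->L'->F->R'->E->plug->E
Char 6 ('C'): step: R->6, L=2; C->plug->C->R->F->L->B->refl->C->L'->H->R'->F->plug->F
Char 7 ('G'): step: R->7, L=2; G->plug->G->R->H->L->C->refl->B->L'->F->R'->H->plug->H
Char 8 ('D'): step: R->0, L->3 (L advanced); D->plug->D->R->F->L->E->refl->D->L'->C->R'->B->plug->B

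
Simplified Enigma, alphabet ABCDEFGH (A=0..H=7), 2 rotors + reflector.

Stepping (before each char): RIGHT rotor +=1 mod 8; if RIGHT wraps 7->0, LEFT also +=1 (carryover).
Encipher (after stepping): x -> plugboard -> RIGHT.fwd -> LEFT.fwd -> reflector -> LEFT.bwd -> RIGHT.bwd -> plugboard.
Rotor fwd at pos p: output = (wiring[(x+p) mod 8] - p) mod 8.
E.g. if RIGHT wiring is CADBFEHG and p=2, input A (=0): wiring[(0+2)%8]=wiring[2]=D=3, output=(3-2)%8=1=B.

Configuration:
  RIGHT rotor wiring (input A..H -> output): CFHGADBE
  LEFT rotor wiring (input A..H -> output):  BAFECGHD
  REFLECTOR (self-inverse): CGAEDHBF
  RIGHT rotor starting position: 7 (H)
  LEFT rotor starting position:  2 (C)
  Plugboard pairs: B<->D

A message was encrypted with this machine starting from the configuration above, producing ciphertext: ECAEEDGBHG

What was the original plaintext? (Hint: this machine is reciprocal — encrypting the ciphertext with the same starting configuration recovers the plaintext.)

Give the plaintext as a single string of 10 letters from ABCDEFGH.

Answer: DFGBFCAAFA

Derivation:
Char 1 ('E'): step: R->0, L->3 (L advanced); E->plug->E->R->A->L->B->refl->G->L'->F->R'->B->plug->D
Char 2 ('C'): step: R->1, L=3; C->plug->C->R->F->L->G->refl->B->L'->A->R'->F->plug->F
Char 3 ('A'): step: R->2, L=3; A->plug->A->R->F->L->G->refl->B->L'->A->R'->G->plug->G
Char 4 ('E'): step: R->3, L=3; E->plug->E->R->B->L->H->refl->F->L'->G->R'->D->plug->B
Char 5 ('E'): step: R->4, L=3; E->plug->E->R->G->L->F->refl->H->L'->B->R'->F->plug->F
Char 6 ('D'): step: R->5, L=3; D->plug->B->R->E->L->A->refl->C->L'->H->R'->C->plug->C
Char 7 ('G'): step: R->6, L=3; G->plug->G->R->C->L->D->refl->E->L'->D->R'->A->plug->A
Char 8 ('B'): step: R->7, L=3; B->plug->D->R->A->L->B->refl->G->L'->F->R'->A->plug->A
Char 9 ('H'): step: R->0, L->4 (L advanced); H->plug->H->R->E->L->F->refl->H->L'->D->R'->F->plug->F
Char 10 ('G'): step: R->1, L=4; G->plug->G->R->D->L->H->refl->F->L'->E->R'->A->plug->A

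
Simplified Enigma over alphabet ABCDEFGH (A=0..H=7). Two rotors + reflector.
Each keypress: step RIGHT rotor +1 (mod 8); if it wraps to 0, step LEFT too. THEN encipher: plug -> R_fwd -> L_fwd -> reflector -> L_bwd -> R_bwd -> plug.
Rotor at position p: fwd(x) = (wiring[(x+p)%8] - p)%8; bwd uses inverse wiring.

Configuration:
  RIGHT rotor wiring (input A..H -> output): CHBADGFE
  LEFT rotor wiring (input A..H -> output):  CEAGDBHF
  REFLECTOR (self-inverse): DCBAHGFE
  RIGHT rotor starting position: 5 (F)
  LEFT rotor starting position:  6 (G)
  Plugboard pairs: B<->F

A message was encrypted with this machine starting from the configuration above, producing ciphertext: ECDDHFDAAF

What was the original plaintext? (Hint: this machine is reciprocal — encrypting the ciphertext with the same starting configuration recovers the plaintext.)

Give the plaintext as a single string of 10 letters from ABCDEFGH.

Answer: FBAFDDFCDH

Derivation:
Char 1 ('E'): step: R->6, L=6; E->plug->E->R->D->L->G->refl->F->L'->G->R'->B->plug->F
Char 2 ('C'): step: R->7, L=6; C->plug->C->R->A->L->B->refl->C->L'->E->R'->F->plug->B
Char 3 ('D'): step: R->0, L->7 (L advanced); D->plug->D->R->A->L->G->refl->F->L'->C->R'->A->plug->A
Char 4 ('D'): step: R->1, L=7; D->plug->D->R->C->L->F->refl->G->L'->A->R'->B->plug->F
Char 5 ('H'): step: R->2, L=7; H->plug->H->R->F->L->E->refl->H->L'->E->R'->D->plug->D
Char 6 ('F'): step: R->3, L=7; F->plug->B->R->A->L->G->refl->F->L'->C->R'->D->plug->D
Char 7 ('D'): step: R->4, L=7; D->plug->D->R->A->L->G->refl->F->L'->C->R'->B->plug->F
Char 8 ('A'): step: R->5, L=7; A->plug->A->R->B->L->D->refl->A->L'->H->R'->C->plug->C
Char 9 ('A'): step: R->6, L=7; A->plug->A->R->H->L->A->refl->D->L'->B->R'->D->plug->D
Char 10 ('F'): step: R->7, L=7; F->plug->B->R->D->L->B->refl->C->L'->G->R'->H->plug->H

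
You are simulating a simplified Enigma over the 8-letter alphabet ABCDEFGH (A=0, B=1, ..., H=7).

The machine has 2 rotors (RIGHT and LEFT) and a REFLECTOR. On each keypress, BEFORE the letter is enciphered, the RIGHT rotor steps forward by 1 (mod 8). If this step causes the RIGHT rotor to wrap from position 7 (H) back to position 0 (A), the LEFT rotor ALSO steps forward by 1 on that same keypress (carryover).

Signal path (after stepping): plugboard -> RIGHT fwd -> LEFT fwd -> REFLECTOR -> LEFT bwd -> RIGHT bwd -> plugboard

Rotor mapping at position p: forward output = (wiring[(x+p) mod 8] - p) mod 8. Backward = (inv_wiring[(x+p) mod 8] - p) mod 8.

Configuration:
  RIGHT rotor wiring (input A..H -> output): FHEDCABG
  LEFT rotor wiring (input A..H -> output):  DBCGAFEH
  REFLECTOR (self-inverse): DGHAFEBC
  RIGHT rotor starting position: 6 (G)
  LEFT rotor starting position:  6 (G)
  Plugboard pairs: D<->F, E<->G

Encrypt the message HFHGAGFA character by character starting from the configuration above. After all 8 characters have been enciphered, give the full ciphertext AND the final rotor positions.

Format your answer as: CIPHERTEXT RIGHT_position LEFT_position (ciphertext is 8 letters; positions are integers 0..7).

Answer: GDCBGHAB 6 7

Derivation:
Char 1 ('H'): step: R->7, L=6; H->plug->H->R->C->L->F->refl->E->L'->E->R'->E->plug->G
Char 2 ('F'): step: R->0, L->7 (L advanced); F->plug->D->R->D->L->D->refl->A->L'->A->R'->F->plug->D
Char 3 ('H'): step: R->1, L=7; H->plug->H->R->E->L->H->refl->C->L'->C->R'->C->plug->C
Char 4 ('G'): step: R->2, L=7; G->plug->E->R->H->L->F->refl->E->L'->B->R'->B->plug->B
Char 5 ('A'): step: R->3, L=7; A->plug->A->R->A->L->A->refl->D->L'->D->R'->E->plug->G
Char 6 ('G'): step: R->4, L=7; G->plug->E->R->B->L->E->refl->F->L'->H->R'->H->plug->H
Char 7 ('F'): step: R->5, L=7; F->plug->D->R->A->L->A->refl->D->L'->D->R'->A->plug->A
Char 8 ('A'): step: R->6, L=7; A->plug->A->R->D->L->D->refl->A->L'->A->R'->B->plug->B
Final: ciphertext=GDCBGHAB, RIGHT=6, LEFT=7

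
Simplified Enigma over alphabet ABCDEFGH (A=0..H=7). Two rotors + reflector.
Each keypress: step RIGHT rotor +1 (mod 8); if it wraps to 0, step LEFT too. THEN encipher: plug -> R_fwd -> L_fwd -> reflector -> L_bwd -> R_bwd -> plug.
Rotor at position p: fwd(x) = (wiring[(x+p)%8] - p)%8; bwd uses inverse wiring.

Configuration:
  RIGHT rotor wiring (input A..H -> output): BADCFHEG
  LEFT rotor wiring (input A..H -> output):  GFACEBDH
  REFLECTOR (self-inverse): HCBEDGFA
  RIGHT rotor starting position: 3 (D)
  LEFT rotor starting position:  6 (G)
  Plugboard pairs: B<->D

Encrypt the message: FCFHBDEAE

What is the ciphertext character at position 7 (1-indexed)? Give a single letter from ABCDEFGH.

Char 1 ('F'): step: R->4, L=6; F->plug->F->R->E->L->C->refl->B->L'->B->R'->A->plug->A
Char 2 ('C'): step: R->5, L=6; C->plug->C->R->B->L->B->refl->C->L'->E->R'->D->plug->B
Char 3 ('F'): step: R->6, L=6; F->plug->F->R->E->L->C->refl->B->L'->B->R'->H->plug->H
Char 4 ('H'): step: R->7, L=6; H->plug->H->R->F->L->E->refl->D->L'->H->R'->A->plug->A
Char 5 ('B'): step: R->0, L->7 (L advanced); B->plug->D->R->C->L->G->refl->F->L'->F->R'->E->plug->E
Char 6 ('D'): step: R->1, L=7; D->plug->B->R->C->L->G->refl->F->L'->F->R'->G->plug->G
Char 7 ('E'): step: R->2, L=7; E->plug->E->R->C->L->G->refl->F->L'->F->R'->D->plug->B

B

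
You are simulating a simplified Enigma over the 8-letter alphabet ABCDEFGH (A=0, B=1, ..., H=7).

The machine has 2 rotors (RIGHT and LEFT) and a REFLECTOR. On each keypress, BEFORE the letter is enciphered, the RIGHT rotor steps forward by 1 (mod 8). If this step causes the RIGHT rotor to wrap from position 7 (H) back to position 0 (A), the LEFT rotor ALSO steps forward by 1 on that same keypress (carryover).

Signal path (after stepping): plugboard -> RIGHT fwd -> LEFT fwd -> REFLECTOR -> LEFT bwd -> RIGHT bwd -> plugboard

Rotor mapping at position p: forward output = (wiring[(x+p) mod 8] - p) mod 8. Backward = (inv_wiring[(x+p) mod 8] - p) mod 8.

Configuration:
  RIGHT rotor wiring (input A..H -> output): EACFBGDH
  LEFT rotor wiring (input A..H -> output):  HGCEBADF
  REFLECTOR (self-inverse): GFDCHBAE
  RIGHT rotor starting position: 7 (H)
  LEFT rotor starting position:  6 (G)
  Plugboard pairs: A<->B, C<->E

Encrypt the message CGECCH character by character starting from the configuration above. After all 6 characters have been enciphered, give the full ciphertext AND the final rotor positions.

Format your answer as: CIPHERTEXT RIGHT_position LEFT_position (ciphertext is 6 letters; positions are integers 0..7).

Answer: AEGAHA 5 7

Derivation:
Char 1 ('C'): step: R->0, L->7 (L advanced); C->plug->E->R->B->L->A->refl->G->L'->A->R'->B->plug->A
Char 2 ('G'): step: R->1, L=7; G->plug->G->R->G->L->B->refl->F->L'->E->R'->C->plug->E
Char 3 ('E'): step: R->2, L=7; E->plug->C->R->H->L->E->refl->H->L'->C->R'->G->plug->G
Char 4 ('C'): step: R->3, L=7; C->plug->E->R->E->L->F->refl->B->L'->G->R'->B->plug->A
Char 5 ('C'): step: R->4, L=7; C->plug->E->R->A->L->G->refl->A->L'->B->R'->H->plug->H
Char 6 ('H'): step: R->5, L=7; H->plug->H->R->E->L->F->refl->B->L'->G->R'->B->plug->A
Final: ciphertext=AEGAHA, RIGHT=5, LEFT=7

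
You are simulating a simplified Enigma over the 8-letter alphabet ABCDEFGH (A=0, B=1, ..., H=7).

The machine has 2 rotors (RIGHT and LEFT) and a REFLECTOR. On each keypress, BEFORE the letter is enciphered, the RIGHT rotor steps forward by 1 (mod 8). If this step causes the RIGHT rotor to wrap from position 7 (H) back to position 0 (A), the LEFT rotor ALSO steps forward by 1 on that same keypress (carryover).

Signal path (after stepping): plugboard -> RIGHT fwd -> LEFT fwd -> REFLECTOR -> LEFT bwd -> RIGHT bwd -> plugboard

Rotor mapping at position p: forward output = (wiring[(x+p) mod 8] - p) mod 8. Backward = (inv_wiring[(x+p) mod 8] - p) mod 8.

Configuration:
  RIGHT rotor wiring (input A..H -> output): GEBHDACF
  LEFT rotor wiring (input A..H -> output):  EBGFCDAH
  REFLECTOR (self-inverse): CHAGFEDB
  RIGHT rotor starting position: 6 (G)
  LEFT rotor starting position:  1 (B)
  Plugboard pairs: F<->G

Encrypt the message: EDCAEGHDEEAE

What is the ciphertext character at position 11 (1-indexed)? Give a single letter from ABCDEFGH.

Char 1 ('E'): step: R->7, L=1; E->plug->E->R->A->L->A->refl->C->L'->E->R'->F->plug->G
Char 2 ('D'): step: R->0, L->2 (L advanced); D->plug->D->R->H->L->H->refl->B->L'->D->R'->E->plug->E
Char 3 ('C'): step: R->1, L=2; C->plug->C->R->G->L->C->refl->A->L'->C->R'->D->plug->D
Char 4 ('A'): step: R->2, L=2; A->plug->A->R->H->L->H->refl->B->L'->D->R'->F->plug->G
Char 5 ('E'): step: R->3, L=2; E->plug->E->R->C->L->A->refl->C->L'->G->R'->H->plug->H
Char 6 ('G'): step: R->4, L=2; G->plug->F->R->A->L->E->refl->F->L'->F->R'->G->plug->F
Char 7 ('H'): step: R->5, L=2; H->plug->H->R->G->L->C->refl->A->L'->C->R'->G->plug->F
Char 8 ('D'): step: R->6, L=2; D->plug->D->R->G->L->C->refl->A->L'->C->R'->H->plug->H
Char 9 ('E'): step: R->7, L=2; E->plug->E->R->A->L->E->refl->F->L'->F->R'->C->plug->C
Char 10 ('E'): step: R->0, L->3 (L advanced); E->plug->E->R->D->L->F->refl->E->L'->E->R'->B->plug->B
Char 11 ('A'): step: R->1, L=3; A->plug->A->R->D->L->F->refl->E->L'->E->R'->G->plug->F

F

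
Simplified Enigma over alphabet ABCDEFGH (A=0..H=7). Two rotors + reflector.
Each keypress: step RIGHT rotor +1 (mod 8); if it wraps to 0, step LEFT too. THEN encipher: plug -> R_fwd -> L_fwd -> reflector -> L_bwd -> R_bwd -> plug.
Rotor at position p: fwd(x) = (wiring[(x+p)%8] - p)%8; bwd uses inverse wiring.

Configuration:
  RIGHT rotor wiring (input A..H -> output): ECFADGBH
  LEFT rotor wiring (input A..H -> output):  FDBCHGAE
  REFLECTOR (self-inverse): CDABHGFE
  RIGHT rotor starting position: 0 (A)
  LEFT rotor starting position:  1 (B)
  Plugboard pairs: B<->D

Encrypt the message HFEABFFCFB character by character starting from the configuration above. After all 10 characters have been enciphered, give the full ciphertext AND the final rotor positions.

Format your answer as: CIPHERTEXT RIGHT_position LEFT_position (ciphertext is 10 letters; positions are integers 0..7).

Char 1 ('H'): step: R->1, L=1; H->plug->H->R->D->L->G->refl->F->L'->E->R'->B->plug->D
Char 2 ('F'): step: R->2, L=1; F->plug->F->R->F->L->H->refl->E->L'->H->R'->E->plug->E
Char 3 ('E'): step: R->3, L=1; E->plug->E->R->E->L->F->refl->G->L'->D->R'->C->plug->C
Char 4 ('A'): step: R->4, L=1; A->plug->A->R->H->L->E->refl->H->L'->F->R'->C->plug->C
Char 5 ('B'): step: R->5, L=1; B->plug->D->R->H->L->E->refl->H->L'->F->R'->E->plug->E
Char 6 ('F'): step: R->6, L=1; F->plug->F->R->C->L->B->refl->D->L'->G->R'->C->plug->C
Char 7 ('F'): step: R->7, L=1; F->plug->F->R->E->L->F->refl->G->L'->D->R'->C->plug->C
Char 8 ('C'): step: R->0, L->2 (L advanced); C->plug->C->R->F->L->C->refl->A->L'->B->R'->G->plug->G
Char 9 ('F'): step: R->1, L=2; F->plug->F->R->A->L->H->refl->E->L'->D->R'->H->plug->H
Char 10 ('B'): step: R->2, L=2; B->plug->D->R->E->L->G->refl->F->L'->C->R'->G->plug->G
Final: ciphertext=DECCECCGHG, RIGHT=2, LEFT=2

Answer: DECCECCGHG 2 2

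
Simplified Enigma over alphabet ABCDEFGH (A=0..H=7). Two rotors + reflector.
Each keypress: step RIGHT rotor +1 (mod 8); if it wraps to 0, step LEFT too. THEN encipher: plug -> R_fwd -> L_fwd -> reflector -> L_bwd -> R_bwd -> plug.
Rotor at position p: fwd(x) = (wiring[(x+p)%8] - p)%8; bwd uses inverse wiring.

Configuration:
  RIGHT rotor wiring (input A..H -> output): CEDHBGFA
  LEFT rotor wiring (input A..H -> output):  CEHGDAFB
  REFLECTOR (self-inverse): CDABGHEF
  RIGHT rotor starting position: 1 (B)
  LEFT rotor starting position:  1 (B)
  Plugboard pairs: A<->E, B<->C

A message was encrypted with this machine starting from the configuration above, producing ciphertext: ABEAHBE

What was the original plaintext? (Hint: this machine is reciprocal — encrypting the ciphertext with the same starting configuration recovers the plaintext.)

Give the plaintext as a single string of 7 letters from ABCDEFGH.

Char 1 ('A'): step: R->2, L=1; A->plug->E->R->D->L->C->refl->A->L'->G->R'->F->plug->F
Char 2 ('B'): step: R->3, L=1; B->plug->C->R->D->L->C->refl->A->L'->G->R'->B->plug->C
Char 3 ('E'): step: R->4, L=1; E->plug->A->R->F->L->E->refl->G->L'->B->R'->C->plug->B
Char 4 ('A'): step: R->5, L=1; A->plug->E->R->H->L->B->refl->D->L'->A->R'->B->plug->C
Char 5 ('H'): step: R->6, L=1; H->plug->H->R->A->L->D->refl->B->L'->H->R'->A->plug->E
Char 6 ('B'): step: R->7, L=1; B->plug->C->R->F->L->E->refl->G->L'->B->R'->A->plug->E
Char 7 ('E'): step: R->0, L->2 (L advanced); E->plug->A->R->C->L->B->refl->D->L'->E->R'->B->plug->C

Answer: FCBCEEC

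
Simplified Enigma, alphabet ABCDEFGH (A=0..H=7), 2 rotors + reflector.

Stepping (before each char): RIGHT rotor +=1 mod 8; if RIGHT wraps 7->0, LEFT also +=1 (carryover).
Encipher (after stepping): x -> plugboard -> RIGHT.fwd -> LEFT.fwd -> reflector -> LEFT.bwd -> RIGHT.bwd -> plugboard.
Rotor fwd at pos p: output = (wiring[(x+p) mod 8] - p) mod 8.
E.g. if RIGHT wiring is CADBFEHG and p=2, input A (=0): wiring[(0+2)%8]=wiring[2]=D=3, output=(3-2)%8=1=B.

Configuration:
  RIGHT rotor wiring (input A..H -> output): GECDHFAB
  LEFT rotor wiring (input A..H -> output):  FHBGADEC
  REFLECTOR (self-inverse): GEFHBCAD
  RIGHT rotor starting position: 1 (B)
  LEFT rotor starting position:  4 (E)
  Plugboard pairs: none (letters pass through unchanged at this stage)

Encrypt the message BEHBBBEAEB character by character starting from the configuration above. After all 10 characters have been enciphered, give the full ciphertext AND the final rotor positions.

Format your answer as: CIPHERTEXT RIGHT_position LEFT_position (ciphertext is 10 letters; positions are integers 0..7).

Char 1 ('B'): step: R->2, L=4; B->plug->B->R->B->L->H->refl->D->L'->F->R'->C->plug->C
Char 2 ('E'): step: R->3, L=4; E->plug->E->R->G->L->F->refl->C->L'->H->R'->H->plug->H
Char 3 ('H'): step: R->4, L=4; H->plug->H->R->H->L->C->refl->F->L'->G->R'->G->plug->G
Char 4 ('B'): step: R->5, L=4; B->plug->B->R->D->L->G->refl->A->L'->C->R'->H->plug->H
Char 5 ('B'): step: R->6, L=4; B->plug->B->R->D->L->G->refl->A->L'->C->R'->A->plug->A
Char 6 ('B'): step: R->7, L=4; B->plug->B->R->H->L->C->refl->F->L'->G->R'->G->plug->G
Char 7 ('E'): step: R->0, L->5 (L advanced); E->plug->E->R->H->L->D->refl->H->L'->B->R'->H->plug->H
Char 8 ('A'): step: R->1, L=5; A->plug->A->R->D->L->A->refl->G->L'->A->R'->G->plug->G
Char 9 ('E'): step: R->2, L=5; E->plug->E->R->G->L->B->refl->E->L'->F->R'->C->plug->C
Char 10 ('B'): step: R->3, L=5; B->plug->B->R->E->L->C->refl->F->L'->C->R'->C->plug->C
Final: ciphertext=CHGHAGHGCC, RIGHT=3, LEFT=5

Answer: CHGHAGHGCC 3 5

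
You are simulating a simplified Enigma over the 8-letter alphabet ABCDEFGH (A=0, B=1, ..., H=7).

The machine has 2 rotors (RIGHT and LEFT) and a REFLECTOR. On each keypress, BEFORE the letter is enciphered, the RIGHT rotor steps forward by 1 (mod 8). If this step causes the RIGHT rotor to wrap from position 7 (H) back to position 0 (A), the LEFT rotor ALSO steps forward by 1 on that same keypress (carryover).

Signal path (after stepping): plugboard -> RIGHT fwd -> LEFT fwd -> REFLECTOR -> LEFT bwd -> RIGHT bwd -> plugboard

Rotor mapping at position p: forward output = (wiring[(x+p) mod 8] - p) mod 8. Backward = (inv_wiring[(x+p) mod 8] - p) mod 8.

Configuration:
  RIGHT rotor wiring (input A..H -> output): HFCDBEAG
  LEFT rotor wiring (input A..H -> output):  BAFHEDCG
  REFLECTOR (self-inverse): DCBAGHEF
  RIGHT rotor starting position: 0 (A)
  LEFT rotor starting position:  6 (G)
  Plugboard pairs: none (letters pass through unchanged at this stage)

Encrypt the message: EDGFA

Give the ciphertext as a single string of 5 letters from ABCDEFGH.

Char 1 ('E'): step: R->1, L=6; E->plug->E->R->D->L->C->refl->B->L'->F->R'->G->plug->G
Char 2 ('D'): step: R->2, L=6; D->plug->D->R->C->L->D->refl->A->L'->B->R'->B->plug->B
Char 3 ('G'): step: R->3, L=6; G->plug->G->R->C->L->D->refl->A->L'->B->R'->C->plug->C
Char 4 ('F'): step: R->4, L=6; F->plug->F->R->B->L->A->refl->D->L'->C->R'->D->plug->D
Char 5 ('A'): step: R->5, L=6; A->plug->A->R->H->L->F->refl->H->L'->E->R'->H->plug->H

Answer: GBCDH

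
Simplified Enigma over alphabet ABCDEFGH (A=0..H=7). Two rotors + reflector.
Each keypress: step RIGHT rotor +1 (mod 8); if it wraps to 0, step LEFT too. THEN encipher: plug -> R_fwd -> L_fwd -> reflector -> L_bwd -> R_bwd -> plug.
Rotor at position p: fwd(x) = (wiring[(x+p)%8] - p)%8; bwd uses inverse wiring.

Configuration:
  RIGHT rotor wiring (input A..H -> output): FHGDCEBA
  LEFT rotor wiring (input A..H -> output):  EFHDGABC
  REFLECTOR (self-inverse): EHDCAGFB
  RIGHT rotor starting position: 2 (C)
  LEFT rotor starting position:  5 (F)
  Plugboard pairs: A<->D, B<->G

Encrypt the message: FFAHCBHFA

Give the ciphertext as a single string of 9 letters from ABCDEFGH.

Char 1 ('F'): step: R->3, L=5; F->plug->F->R->C->L->F->refl->G->L'->G->R'->D->plug->A
Char 2 ('F'): step: R->4, L=5; F->plug->F->R->D->L->H->refl->B->L'->H->R'->H->plug->H
Char 3 ('A'): step: R->5, L=5; A->plug->D->R->A->L->D->refl->C->L'->F->R'->H->plug->H
Char 4 ('H'): step: R->6, L=5; H->plug->H->R->G->L->G->refl->F->L'->C->R'->B->plug->G
Char 5 ('C'): step: R->7, L=5; C->plug->C->R->A->L->D->refl->C->L'->F->R'->G->plug->B
Char 6 ('B'): step: R->0, L->6 (L advanced); B->plug->G->R->B->L->E->refl->A->L'->G->R'->C->plug->C
Char 7 ('H'): step: R->1, L=6; H->plug->H->R->E->L->B->refl->H->L'->D->R'->E->plug->E
Char 8 ('F'): step: R->2, L=6; F->plug->F->R->G->L->A->refl->E->L'->B->R'->B->plug->G
Char 9 ('A'): step: R->3, L=6; A->plug->D->R->G->L->A->refl->E->L'->B->R'->C->plug->C

Answer: AHHGBCEGC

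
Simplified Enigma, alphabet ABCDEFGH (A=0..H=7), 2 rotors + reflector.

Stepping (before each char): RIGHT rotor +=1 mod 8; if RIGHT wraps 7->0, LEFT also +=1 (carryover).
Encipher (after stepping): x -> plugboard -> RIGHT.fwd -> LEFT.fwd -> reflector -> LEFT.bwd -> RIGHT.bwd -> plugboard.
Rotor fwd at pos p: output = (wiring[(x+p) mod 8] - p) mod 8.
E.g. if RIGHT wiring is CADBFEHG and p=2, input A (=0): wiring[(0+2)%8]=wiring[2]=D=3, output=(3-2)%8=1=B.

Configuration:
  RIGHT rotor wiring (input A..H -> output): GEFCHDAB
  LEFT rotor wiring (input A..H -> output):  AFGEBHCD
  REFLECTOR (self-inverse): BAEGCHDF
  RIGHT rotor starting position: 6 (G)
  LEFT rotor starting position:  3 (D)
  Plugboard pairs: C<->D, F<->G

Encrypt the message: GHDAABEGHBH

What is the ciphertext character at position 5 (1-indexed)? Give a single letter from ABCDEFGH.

Char 1 ('G'): step: R->7, L=3; G->plug->F->R->A->L->B->refl->A->L'->E->R'->G->plug->F
Char 2 ('H'): step: R->0, L->4 (L advanced); H->plug->H->R->B->L->D->refl->G->L'->C->R'->D->plug->C
Char 3 ('D'): step: R->1, L=4; D->plug->C->R->B->L->D->refl->G->L'->C->R'->E->plug->E
Char 4 ('A'): step: R->2, L=4; A->plug->A->R->D->L->H->refl->F->L'->A->R'->B->plug->B
Char 5 ('A'): step: R->3, L=4; A->plug->A->R->H->L->A->refl->B->L'->F->R'->D->plug->C

C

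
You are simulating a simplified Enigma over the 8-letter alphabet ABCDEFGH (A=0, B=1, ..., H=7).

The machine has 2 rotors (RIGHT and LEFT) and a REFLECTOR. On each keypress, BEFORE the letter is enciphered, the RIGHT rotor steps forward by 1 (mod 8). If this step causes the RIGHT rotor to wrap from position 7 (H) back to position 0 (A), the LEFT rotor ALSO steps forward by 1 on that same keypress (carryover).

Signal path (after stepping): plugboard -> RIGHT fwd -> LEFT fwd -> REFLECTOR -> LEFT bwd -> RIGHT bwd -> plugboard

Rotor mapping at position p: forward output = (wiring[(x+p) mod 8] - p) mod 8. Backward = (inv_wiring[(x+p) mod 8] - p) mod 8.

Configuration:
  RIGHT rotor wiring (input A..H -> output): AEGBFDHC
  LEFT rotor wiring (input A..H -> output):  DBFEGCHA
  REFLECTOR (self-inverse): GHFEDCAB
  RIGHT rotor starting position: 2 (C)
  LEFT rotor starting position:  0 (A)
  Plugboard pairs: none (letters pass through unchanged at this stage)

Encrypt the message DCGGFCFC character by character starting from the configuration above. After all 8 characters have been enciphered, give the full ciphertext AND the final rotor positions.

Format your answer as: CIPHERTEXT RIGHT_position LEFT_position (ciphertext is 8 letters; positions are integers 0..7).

Answer: EFEBBBDB 2 1

Derivation:
Char 1 ('D'): step: R->3, L=0; D->plug->D->R->E->L->G->refl->A->L'->H->R'->E->plug->E
Char 2 ('C'): step: R->4, L=0; C->plug->C->R->D->L->E->refl->D->L'->A->R'->F->plug->F
Char 3 ('G'): step: R->5, L=0; G->plug->G->R->E->L->G->refl->A->L'->H->R'->E->plug->E
Char 4 ('G'): step: R->6, L=0; G->plug->G->R->H->L->A->refl->G->L'->E->R'->B->plug->B
Char 5 ('F'): step: R->7, L=0; F->plug->F->R->G->L->H->refl->B->L'->B->R'->B->plug->B
Char 6 ('C'): step: R->0, L->1 (L advanced); C->plug->C->R->G->L->H->refl->B->L'->E->R'->B->plug->B
Char 7 ('F'): step: R->1, L=1; F->plug->F->R->G->L->H->refl->B->L'->E->R'->D->plug->D
Char 8 ('C'): step: R->2, L=1; C->plug->C->R->D->L->F->refl->C->L'->H->R'->B->plug->B
Final: ciphertext=EFEBBBDB, RIGHT=2, LEFT=1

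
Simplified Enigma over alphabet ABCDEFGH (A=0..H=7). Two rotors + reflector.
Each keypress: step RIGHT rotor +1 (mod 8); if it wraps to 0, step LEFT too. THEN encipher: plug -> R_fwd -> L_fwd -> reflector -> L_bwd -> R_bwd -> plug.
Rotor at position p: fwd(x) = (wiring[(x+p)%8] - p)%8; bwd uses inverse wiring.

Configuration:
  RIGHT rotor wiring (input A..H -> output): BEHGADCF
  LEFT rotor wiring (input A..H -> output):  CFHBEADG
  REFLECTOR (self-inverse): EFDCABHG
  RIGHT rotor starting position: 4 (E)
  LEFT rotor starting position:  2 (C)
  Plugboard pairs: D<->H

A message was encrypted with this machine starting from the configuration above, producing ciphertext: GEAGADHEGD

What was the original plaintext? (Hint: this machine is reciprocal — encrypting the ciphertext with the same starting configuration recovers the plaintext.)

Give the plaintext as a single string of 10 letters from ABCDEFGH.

Char 1 ('G'): step: R->5, L=2; G->plug->G->R->B->L->H->refl->G->L'->D->R'->H->plug->D
Char 2 ('E'): step: R->6, L=2; E->plug->E->R->B->L->H->refl->G->L'->D->R'->C->plug->C
Char 3 ('A'): step: R->7, L=2; A->plug->A->R->G->L->A->refl->E->L'->F->R'->C->plug->C
Char 4 ('G'): step: R->0, L->3 (L advanced); G->plug->G->R->C->L->F->refl->B->L'->B->R'->A->plug->A
Char 5 ('A'): step: R->1, L=3; A->plug->A->R->D->L->A->refl->E->L'->H->R'->D->plug->H
Char 6 ('D'): step: R->2, L=3; D->plug->H->R->C->L->F->refl->B->L'->B->R'->D->plug->H
Char 7 ('H'): step: R->3, L=3; H->plug->D->R->H->L->E->refl->A->L'->D->R'->A->plug->A
Char 8 ('E'): step: R->4, L=3; E->plug->E->R->F->L->H->refl->G->L'->A->R'->F->plug->F
Char 9 ('G'): step: R->5, L=3; G->plug->G->R->B->L->B->refl->F->L'->C->R'->F->plug->F
Char 10 ('D'): step: R->6, L=3; D->plug->H->R->F->L->H->refl->G->L'->A->R'->F->plug->F

Answer: DCCAHHAFFF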